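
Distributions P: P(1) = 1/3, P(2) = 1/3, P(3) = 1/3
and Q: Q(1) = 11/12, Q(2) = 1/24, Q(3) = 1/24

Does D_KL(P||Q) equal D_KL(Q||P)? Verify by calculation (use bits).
D_KL(P||Q) = 1.5135 bits, D_KL(Q||P) = 1.0878 bits. No — D_KL(P||Q) ≠ D_KL(Q||P) for this pair.

D_KL(P||Q) = Σ P(x) log₂(P(x)/Q(x))

Computing term by term:
  P(1)·log₂(P(1)/Q(1)) = (1/3)·log₂((1/3)/(11/12)) = -0.48648
  P(2)·log₂(P(2)/Q(2)) = (1/3)·log₂((1/3)/(1/24)) = 1.00000
  P(3)·log₂(P(3)/Q(3)) = (1/3)·log₂((1/3)/(1/24)) = 1.00000

D_KL(P||Q) = -0.48648 + 1.00000 + 1.00000 = 1.51352 ≈ 1.5135 bits

D_KL(Q||P) = Σ Q(x) log₂(Q(x)/P(x))

Computing term by term:
  Q(1)·log₂(Q(1)/P(1)) = (11/12)·log₂((11/12)/(1/3)) = 1.33781
  Q(2)·log₂(Q(2)/P(2)) = (1/24)·log₂((1/24)/(1/3)) = -0.12500
  Q(3)·log₂(Q(3)/P(3)) = (1/24)·log₂((1/24)/(1/3)) = -0.12500

D_KL(Q||P) = 1.33781 - 0.12500 - 0.12500 = 1.08781 ≈ 1.0878 bits

These are NOT equal (difference: 0.4257 bits). KL divergence is asymmetric: D_KL(P||Q) ≠ D_KL(Q||P) in general.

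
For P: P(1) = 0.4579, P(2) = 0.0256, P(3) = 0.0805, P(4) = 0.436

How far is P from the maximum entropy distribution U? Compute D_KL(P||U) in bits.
0.5339 bits

U(i) = 1/4 for all i

D_KL(P||U) = Σ P(x) log₂(P(x) / (1/4))
           = Σ P(x) log₂(P(x)) + log₂(4)
           = log₂(4) - H(P)

H(P) = -Σ P(x) log₂(P(x)):
  -P(1)·log₂(P(1)) = -(0.4579)·log₂(0.4579) = 0.51601
  -P(2)·log₂(P(2)) = -(0.0256)·log₂(0.0256) = 0.13537
  -P(3)·log₂(P(3)) = -(0.0805)·log₂(0.0805) = 0.29261
  -P(4)·log₂(P(4)) = -(0.436)·log₂(0.436) = 0.52215
H(P) = 0.51601 + 0.13537 + 0.29261 + 0.52215 = 1.46614 bits

log₂(4) = 2.00000 bits

D_KL(P||U) = 2.00000 - 1.46614 = 0.53386 ≈ 0.5339 bits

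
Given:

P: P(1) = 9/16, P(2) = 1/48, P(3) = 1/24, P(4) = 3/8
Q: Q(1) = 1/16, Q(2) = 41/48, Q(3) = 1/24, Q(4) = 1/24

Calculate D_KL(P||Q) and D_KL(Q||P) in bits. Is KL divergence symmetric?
D_KL(P||Q) = 2.8602 bits, D_KL(Q||P) = 4.2460 bits. No, KL divergence is not symmetric.

D_KL(P||Q) = Σ P(x) log₂(P(x)/Q(x))

Computing term by term:
  P(1)·log₂(P(1)/Q(1)) = (9/16)·log₂((9/16)/(1/16)) = 1.78308
  P(2)·log₂(P(2)/Q(2)) = (1/48)·log₂((1/48)/(41/48)) = -0.11162
  P(3)·log₂(P(3)/Q(3)) = (1/24)·log₂((1/24)/(1/24)) = 0.00000
  P(4)·log₂(P(4)/Q(4)) = (3/8)·log₂((3/8)/(1/24)) = 1.18872

D_KL(P||Q) = 1.78308 - 0.11162 + 0.00000 + 1.18872 = 2.86018 ≈ 2.8602 bits

D_KL(Q||P) = Σ Q(x) log₂(Q(x)/P(x))

Computing term by term:
  Q(1)·log₂(Q(1)/P(1)) = (1/16)·log₂((1/16)/(9/16)) = -0.19812
  Q(2)·log₂(Q(2)/P(2)) = (41/48)·log₂((41/48)/(1/48)) = 4.57624
  Q(3)·log₂(Q(3)/P(3)) = (1/24)·log₂((1/24)/(1/24)) = 0.00000
  Q(4)·log₂(Q(4)/P(4)) = (1/24)·log₂((1/24)/(3/8)) = -0.13208

D_KL(Q||P) = -0.19812 + 4.57624 + 0.00000 - 0.13208 = 4.24604 ≈ 4.2460 bits

These are NOT equal (difference: 1.3858 bits). KL divergence is asymmetric: D_KL(P||Q) ≠ D_KL(Q||P) in general.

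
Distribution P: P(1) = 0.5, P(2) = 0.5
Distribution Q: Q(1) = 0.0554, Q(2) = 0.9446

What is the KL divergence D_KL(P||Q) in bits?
1.1281 bits

D_KL(P||Q) = Σ P(x) log₂(P(x)/Q(x))

Computing term by term:
  P(1)·log₂(P(1)/Q(1)) = 0.5·log₂(0.5/0.0554) = 1.58699
  P(2)·log₂(P(2)/Q(2)) = 0.5·log₂(0.5/0.9446) = -0.45889

D_KL(P||Q) = 1.58699 - 0.45889 = 1.12810 ≈ 1.1281 bits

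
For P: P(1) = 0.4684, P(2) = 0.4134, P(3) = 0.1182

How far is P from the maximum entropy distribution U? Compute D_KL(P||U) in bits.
0.1815 bits

U(i) = 1/3 for all i

D_KL(P||U) = Σ P(x) log₂(P(x) / (1/3))
           = Σ P(x) log₂(P(x)) + log₂(3)
           = log₂(3) - H(P)

H(P) = -Σ P(x) log₂(P(x)):
  -P(1)·log₂(P(1)) = -(0.4684)·log₂(0.4684) = 0.51252
  -P(2)·log₂(P(2)) = -(0.4134)·log₂(0.4134) = 0.52683
  -P(3)·log₂(P(3)) = -(0.1182)·log₂(0.1182) = 0.36414
H(P) = 0.51252 + 0.52683 + 0.36414 = 1.40349 bits

log₂(3) = 1.58496 bits

D_KL(P||U) = 1.58496 - 1.40349 = 0.18147 ≈ 0.1815 bits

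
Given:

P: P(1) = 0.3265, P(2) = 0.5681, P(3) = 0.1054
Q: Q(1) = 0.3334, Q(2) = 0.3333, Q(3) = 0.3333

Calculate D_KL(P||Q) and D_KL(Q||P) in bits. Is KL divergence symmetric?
D_KL(P||Q) = 0.2521 bits, D_KL(Q||P) = 0.3072 bits. No, KL divergence is not symmetric.

D_KL(P||Q) = Σ P(x) log₂(P(x)/Q(x))

Computing term by term:
  P(1)·log₂(P(1)/Q(1)) = 0.3265·log₂(0.3265/0.3334) = -0.00985
  P(2)·log₂(P(2)/Q(2)) = 0.5681·log₂(0.5681/0.3333) = 0.43705
  P(3)·log₂(P(3)/Q(3)) = 0.1054·log₂(0.1054/0.3333) = -0.17506

D_KL(P||Q) = -0.00985 + 0.43705 - 0.17506 = 0.25214 ≈ 0.2521 bits

D_KL(Q||P) = Σ Q(x) log₂(Q(x)/P(x))

Computing term by term:
  Q(1)·log₂(Q(1)/P(1)) = 0.3334·log₂(0.3334/0.3265) = 0.01006
  Q(2)·log₂(Q(2)/P(2)) = 0.3333·log₂(0.3333/0.5681) = -0.25642
  Q(3)·log₂(Q(3)/P(3)) = 0.3333·log₂(0.3333/0.1054) = 0.55359

D_KL(Q||P) = 0.01006 - 0.25642 + 0.55359 = 0.30723 ≈ 0.3072 bits

These are NOT equal (difference: 0.0551 bits). KL divergence is asymmetric: D_KL(P||Q) ≠ D_KL(Q||P) in general.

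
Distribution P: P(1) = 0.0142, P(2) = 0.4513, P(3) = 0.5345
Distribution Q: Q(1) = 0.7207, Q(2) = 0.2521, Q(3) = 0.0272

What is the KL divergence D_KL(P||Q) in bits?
2.5952 bits

D_KL(P||Q) = Σ P(x) log₂(P(x)/Q(x))

Computing term by term:
  P(1)·log₂(P(1)/Q(1)) = 0.0142·log₂(0.0142/0.7207) = -0.08045
  P(2)·log₂(P(2)/Q(2)) = 0.4513·log₂(0.4513/0.2521) = 0.37913
  P(3)·log₂(P(3)/Q(3)) = 0.5345·log₂(0.5345/0.0272) = 2.29649

D_KL(P||Q) = -0.08045 + 0.37913 + 2.29649 = 2.59517 ≈ 2.5952 bits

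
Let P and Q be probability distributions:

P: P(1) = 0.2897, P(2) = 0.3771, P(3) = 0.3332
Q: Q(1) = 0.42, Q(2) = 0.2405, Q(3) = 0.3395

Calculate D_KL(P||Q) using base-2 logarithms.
0.0805 bits

D_KL(P||Q) = Σ P(x) log₂(P(x)/Q(x))

Computing term by term:
  P(1)·log₂(P(1)/Q(1)) = 0.2897·log₂(0.2897/0.42) = -0.15523
  P(2)·log₂(P(2)/Q(2)) = 0.3771·log₂(0.3771/0.2405) = 0.24470
  P(3)·log₂(P(3)/Q(3)) = 0.3332·log₂(0.3332/0.3395) = -0.00900

D_KL(P||Q) = -0.15523 + 0.24470 - 0.00900 = 0.08047 ≈ 0.0805 bits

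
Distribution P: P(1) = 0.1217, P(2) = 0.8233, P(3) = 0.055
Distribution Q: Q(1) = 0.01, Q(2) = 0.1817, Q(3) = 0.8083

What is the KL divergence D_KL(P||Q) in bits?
2.0202 bits

D_KL(P||Q) = Σ P(x) log₂(P(x)/Q(x))

Computing term by term:
  P(1)·log₂(P(1)/Q(1)) = 0.1217·log₂(0.1217/0.01) = 0.43876
  P(2)·log₂(P(2)/Q(2)) = 0.8233·log₂(0.8233/0.1817) = 1.79468
  P(3)·log₂(P(3)/Q(3)) = 0.055·log₂(0.055/0.8083) = -0.21326

D_KL(P||Q) = 0.43876 + 1.79468 - 0.21326 = 2.02018 ≈ 2.0202 bits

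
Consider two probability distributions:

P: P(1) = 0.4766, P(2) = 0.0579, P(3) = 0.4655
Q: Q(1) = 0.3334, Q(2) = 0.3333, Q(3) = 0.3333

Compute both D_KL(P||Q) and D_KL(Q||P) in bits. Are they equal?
D_KL(P||Q) = 0.3238 bits, D_KL(Q||P) = 0.5091 bits. No, they are not equal.

D_KL(P||Q) = Σ P(x) log₂(P(x)/Q(x))

Computing term by term:
  P(1)·log₂(P(1)/Q(1)) = 0.4766·log₂(0.4766/0.3334) = 0.24570
  P(2)·log₂(P(2)/Q(2)) = 0.0579·log₂(0.0579/0.3333) = -0.14621
  P(3)·log₂(P(3)/Q(3)) = 0.4655·log₂(0.4655/0.3333) = 0.22435

D_KL(P||Q) = 0.24570 - 0.14621 + 0.22435 = 0.32384 ≈ 0.3238 bits

D_KL(Q||P) = Σ Q(x) log₂(Q(x)/P(x))

Computing term by term:
  Q(1)·log₂(Q(1)/P(1)) = 0.3334·log₂(0.3334/0.4766) = -0.17188
  Q(2)·log₂(Q(2)/P(2)) = 0.3333·log₂(0.3333/0.0579) = 0.84164
  Q(3)·log₂(Q(3)/P(3)) = 0.3333·log₂(0.3333/0.4655) = -0.16064

D_KL(Q||P) = -0.17188 + 0.84164 - 0.16064 = 0.50912 ≈ 0.5091 bits

These are NOT equal (difference: 0.1853 bits). KL divergence is asymmetric: D_KL(P||Q) ≠ D_KL(Q||P) in general.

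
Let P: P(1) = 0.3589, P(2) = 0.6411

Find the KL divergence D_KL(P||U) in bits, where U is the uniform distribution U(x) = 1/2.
0.0582 bits

U(i) = 1/2 for all i

D_KL(P||U) = Σ P(x) log₂(P(x) / (1/2))
           = Σ P(x) log₂(P(x)) + log₂(2)
           = log₂(2) - H(P)

H(P) = -Σ P(x) log₂(P(x)):
  -P(1)·log₂(P(1)) = -(0.3589)·log₂(0.3589) = 0.53058
  -P(2)·log₂(P(2)) = -(0.6411)·log₂(0.6411) = 0.41119
H(P) = 0.53058 + 0.41119 = 0.94177 bits

log₂(2) = 1.00000 bits

D_KL(P||U) = 1.00000 - 0.94177 = 0.05823 ≈ 0.0582 bits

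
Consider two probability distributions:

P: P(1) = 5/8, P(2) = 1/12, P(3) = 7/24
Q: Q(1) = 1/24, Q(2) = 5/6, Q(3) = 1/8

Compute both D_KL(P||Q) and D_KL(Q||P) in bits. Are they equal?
D_KL(P||Q) = 2.5215 bits, D_KL(Q||P) = 2.4527 bits. No, they are not equal.

D_KL(P||Q) = Σ P(x) log₂(P(x)/Q(x))

Computing term by term:
  P(1)·log₂(P(1)/Q(1)) = (5/8)·log₂((5/8)/(1/24)) = 2.44181
  P(2)·log₂(P(2)/Q(2)) = (1/12)·log₂((1/12)/(5/6)) = -0.27683
  P(3)·log₂(P(3)/Q(3)) = (7/24)·log₂((7/24)/(1/8)) = 0.35653

D_KL(P||Q) = 2.44181 - 0.27683 + 0.35653 = 2.52151 ≈ 2.5215 bits

D_KL(Q||P) = Σ Q(x) log₂(Q(x)/P(x))

Computing term by term:
  Q(1)·log₂(Q(1)/P(1)) = (1/24)·log₂((1/24)/(5/8)) = -0.16279
  Q(2)·log₂(Q(2)/P(2)) = (5/6)·log₂((5/6)/(1/12)) = 2.76827
  Q(3)·log₂(Q(3)/P(3)) = (1/8)·log₂((1/8)/(7/24)) = -0.15280

D_KL(Q||P) = -0.16279 + 2.76827 - 0.15280 = 2.45268 ≈ 2.4527 bits

These are NOT equal (difference: 0.0688 bits). KL divergence is asymmetric: D_KL(P||Q) ≠ D_KL(Q||P) in general.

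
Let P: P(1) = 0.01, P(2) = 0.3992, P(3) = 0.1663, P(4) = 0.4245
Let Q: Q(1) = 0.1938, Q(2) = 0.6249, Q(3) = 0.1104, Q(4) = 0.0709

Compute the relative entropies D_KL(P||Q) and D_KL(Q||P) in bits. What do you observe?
D_KL(P||Q) = 0.8935 bits, D_KL(Q||P) = 0.9845 bits. The two directions give different values (D_KL(Q||P) exceeds D_KL(P||Q) by 0.0910 bits): KL divergence is asymmetric.

D_KL(P||Q) = Σ P(x) log₂(P(x)/Q(x))

Computing term by term:
  P(1)·log₂(P(1)/Q(1)) = 0.01·log₂(0.01/0.1938) = -0.04276
  P(2)·log₂(P(2)/Q(2)) = 0.3992·log₂(0.3992/0.6249) = -0.25809
  P(3)·log₂(P(3)/Q(3)) = 0.1663·log₂(0.1663/0.1104) = 0.09829
  P(4)·log₂(P(4)/Q(4)) = 0.4245·log₂(0.4245/0.0709) = 1.09602

D_KL(P||Q) = -0.04276 - 0.25809 + 0.09829 + 1.09602 = 0.89346 ≈ 0.8935 bits

D_KL(Q||P) = Σ Q(x) log₂(Q(x)/P(x))

Computing term by term:
  Q(1)·log₂(Q(1)/P(1)) = 0.1938·log₂(0.1938/0.01) = 0.82879
  Q(2)·log₂(Q(2)/P(2)) = 0.6249·log₂(0.6249/0.3992) = 0.40401
  Q(3)·log₂(Q(3)/P(3)) = 0.1104·log₂(0.1104/0.1663) = -0.06525
  Q(4)·log₂(Q(4)/P(4)) = 0.0709·log₂(0.0709/0.4245) = -0.18306

D_KL(Q||P) = 0.82879 + 0.40401 - 0.06525 - 0.18306 = 0.98449 ≈ 0.9845 bits

These are NOT equal (difference: 0.0910 bits). KL divergence is asymmetric: D_KL(P||Q) ≠ D_KL(Q||P) in general.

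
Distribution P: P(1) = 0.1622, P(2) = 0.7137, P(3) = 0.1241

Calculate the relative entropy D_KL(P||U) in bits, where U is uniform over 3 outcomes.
0.4384 bits

U(i) = 1/3 for all i

D_KL(P||U) = Σ P(x) log₂(P(x) / (1/3))
           = Σ P(x) log₂(P(x)) + log₂(3)
           = log₂(3) - H(P)

H(P) = -Σ P(x) log₂(P(x)):
  -P(1)·log₂(P(1)) = -(0.1622)·log₂(0.1622) = 0.42564
  -P(2)·log₂(P(2)) = -(0.7137)·log₂(0.7137) = 0.34729
  -P(3)·log₂(P(3)) = -(0.1241)·log₂(0.1241) = 0.37359
H(P) = 0.42564 + 0.34729 + 0.37359 = 1.14652 bits

log₂(3) = 1.58496 bits

D_KL(P||U) = 1.58496 - 1.14652 = 0.43844 ≈ 0.4384 bits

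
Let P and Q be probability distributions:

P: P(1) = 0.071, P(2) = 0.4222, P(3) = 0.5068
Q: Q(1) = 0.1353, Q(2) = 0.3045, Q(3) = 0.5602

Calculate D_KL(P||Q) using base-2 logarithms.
0.0598 bits

D_KL(P||Q) = Σ P(x) log₂(P(x)/Q(x))

Computing term by term:
  P(1)·log₂(P(1)/Q(1)) = 0.071·log₂(0.071/0.1353) = -0.06605
  P(2)·log₂(P(2)/Q(2)) = 0.4222·log₂(0.4222/0.3045) = 0.19906
  P(3)·log₂(P(3)/Q(3)) = 0.5068·log₂(0.5068/0.5602) = -0.07325

D_KL(P||Q) = -0.06605 + 0.19906 - 0.07325 = 0.05976 ≈ 0.0598 bits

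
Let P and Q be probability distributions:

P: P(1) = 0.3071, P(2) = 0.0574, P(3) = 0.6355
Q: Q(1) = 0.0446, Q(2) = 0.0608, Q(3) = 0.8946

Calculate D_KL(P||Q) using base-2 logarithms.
0.5366 bits

D_KL(P||Q) = Σ P(x) log₂(P(x)/Q(x))

Computing term by term:
  P(1)·log₂(P(1)/Q(1)) = 0.3071·log₂(0.3071/0.0446) = 0.85484
  P(2)·log₂(P(2)/Q(2)) = 0.0574·log₂(0.0574/0.0608) = -0.00477
  P(3)·log₂(P(3)/Q(3)) = 0.6355·log₂(0.6355/0.8946) = -0.31352

D_KL(P||Q) = 0.85484 - 0.00477 - 0.31352 = 0.53655 ≈ 0.5366 bits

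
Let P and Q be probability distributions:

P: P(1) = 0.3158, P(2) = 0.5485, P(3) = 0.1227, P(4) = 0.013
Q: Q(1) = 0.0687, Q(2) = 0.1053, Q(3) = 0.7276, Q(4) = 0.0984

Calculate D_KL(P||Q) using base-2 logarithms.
1.6479 bits

D_KL(P||Q) = Σ P(x) log₂(P(x)/Q(x))

Computing term by term:
  P(1)·log₂(P(1)/Q(1)) = 0.3158·log₂(0.3158/0.0687) = 0.69496
  P(2)·log₂(P(2)/Q(2)) = 0.5485·log₂(0.5485/0.1053) = 1.30597
  P(3)·log₂(P(3)/Q(3)) = 0.1227·log₂(0.1227/0.7276) = -0.31509
  P(4)·log₂(P(4)/Q(4)) = 0.013·log₂(0.013/0.0984) = -0.03796

D_KL(P||Q) = 0.69496 + 1.30597 - 0.31509 - 0.03796 = 1.64788 ≈ 1.6479 bits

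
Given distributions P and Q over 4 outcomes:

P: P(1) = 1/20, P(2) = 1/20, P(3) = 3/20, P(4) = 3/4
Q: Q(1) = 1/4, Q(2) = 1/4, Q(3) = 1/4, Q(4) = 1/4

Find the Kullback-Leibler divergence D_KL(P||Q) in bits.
0.8460 bits

D_KL(P||Q) = Σ P(x) log₂(P(x)/Q(x))

Computing term by term:
  P(1)·log₂(P(1)/Q(1)) = (1/20)·log₂((1/20)/(1/4)) = -0.11610
  P(2)·log₂(P(2)/Q(2)) = (1/20)·log₂((1/20)/(1/4)) = -0.11610
  P(3)·log₂(P(3)/Q(3)) = (3/20)·log₂((3/20)/(1/4)) = -0.11054
  P(4)·log₂(P(4)/Q(4)) = (3/4)·log₂((3/4)/(1/4)) = 1.18872

D_KL(P||Q) = -0.11610 - 0.11610 - 0.11054 + 1.18872 = 0.84598 ≈ 0.8460 bits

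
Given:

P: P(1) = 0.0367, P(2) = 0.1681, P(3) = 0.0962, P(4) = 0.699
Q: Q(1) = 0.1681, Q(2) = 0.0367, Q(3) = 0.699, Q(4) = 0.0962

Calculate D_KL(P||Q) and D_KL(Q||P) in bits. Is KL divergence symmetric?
D_KL(P||Q) = 2.0132 bits, D_KL(Q||P) = 2.0132 bits. The two values coincide for this particular pair, but no — KL divergence is not symmetric in general.

D_KL(P||Q) = Σ P(x) log₂(P(x)/Q(x))

Computing term by term:
  P(1)·log₂(P(1)/Q(1)) = 0.0367·log₂(0.0367/0.1681) = -0.08057
  P(2)·log₂(P(2)/Q(2)) = 0.1681·log₂(0.1681/0.0367) = 0.36906
  P(3)·log₂(P(3)/Q(3)) = 0.0962·log₂(0.0962/0.699) = -0.27525
  P(4)·log₂(P(4)/Q(4)) = 0.699·log₂(0.699/0.0962) = 1.99997

D_KL(P||Q) = -0.08057 + 0.36906 - 0.27525 + 1.99997 = 2.01321 ≈ 2.0132 bits

D_KL(Q||P) = Σ Q(x) log₂(Q(x)/P(x))

Computing term by term:
  Q(1)·log₂(Q(1)/P(1)) = 0.1681·log₂(0.1681/0.0367) = 0.36906
  Q(2)·log₂(Q(2)/P(2)) = 0.0367·log₂(0.0367/0.1681) = -0.08057
  Q(3)·log₂(Q(3)/P(3)) = 0.699·log₂(0.699/0.0962) = 1.99997
  Q(4)·log₂(Q(4)/P(4)) = 0.0962·log₂(0.0962/0.699) = -0.27525

D_KL(Q||P) = 0.36906 - 0.08057 + 1.99997 - 0.27525 = 2.01321 ≈ 2.0132 bits

These ARE equal here. Q is P with outcomes relabeled (Q(1) = P(2), Q(2) = P(1), Q(3) = P(4), Q(4) = P(3)) by a relabeling that is its own inverse, so the two sums contain exactly the same terms in a different order. This is a special case — KL divergence is not symmetric in general: D_KL(P||Q) ≠ D_KL(Q||P) for most P, Q.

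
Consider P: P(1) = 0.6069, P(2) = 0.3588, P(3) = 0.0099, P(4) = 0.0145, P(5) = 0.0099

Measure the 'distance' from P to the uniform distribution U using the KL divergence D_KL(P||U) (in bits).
1.1337 bits

U(i) = 1/5 for all i

D_KL(P||U) = Σ P(x) log₂(P(x) / (1/5))
           = Σ P(x) log₂(P(x)) + log₂(5)
           = log₂(5) - H(P)

H(P) = -Σ P(x) log₂(P(x)):
  -P(1)·log₂(P(1)) = -(0.6069)·log₂(0.6069) = 0.43725
  -P(2)·log₂(P(2)) = -(0.3588)·log₂(0.3588) = 0.53057
  -P(3)·log₂(P(3)) = -(0.0099)·log₂(0.0099) = 0.06592
  -P(4)·log₂(P(4)) = -(0.0145)·log₂(0.0145) = 0.08856
  -P(5)·log₂(P(5)) = -(0.0099)·log₂(0.0099) = 0.06592
H(P) = 0.43725 + 0.53057 + 0.06592 + 0.08856 + 0.06592 = 1.18822 bits

log₂(5) = 2.32193 bits

D_KL(P||U) = 2.32193 - 1.18822 = 1.13371 ≈ 1.1337 bits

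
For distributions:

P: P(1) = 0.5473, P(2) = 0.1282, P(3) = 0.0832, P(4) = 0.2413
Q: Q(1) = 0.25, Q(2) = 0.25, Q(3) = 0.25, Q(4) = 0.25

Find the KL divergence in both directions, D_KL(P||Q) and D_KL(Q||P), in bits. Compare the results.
D_KL(P||Q) = 0.3508 bits, D_KL(Q||P) = 0.3679 bits. D_KL(Q||P) is larger than D_KL(P||Q) by 0.0171 bits; the two directions differ.

D_KL(P||Q) = Σ P(x) log₂(P(x)/Q(x))

Computing term by term:
  P(1)·log₂(P(1)/Q(1)) = 0.5473·log₂(0.5473/0.25) = 0.61867
  P(2)·log₂(P(2)/Q(2)) = 0.1282·log₂(0.1282/0.25) = -0.12352
  P(3)·log₂(P(3)/Q(3)) = 0.0832·log₂(0.0832/0.25) = -0.13206
  P(4)·log₂(P(4)/Q(4)) = 0.2413·log₂(0.2413/0.25) = -0.01233

D_KL(P||Q) = 0.61867 - 0.12352 - 0.13206 - 0.01233 = 0.35076 ≈ 0.3508 bits

D_KL(Q||P) = Σ Q(x) log₂(Q(x)/P(x))

Computing term by term:
  Q(1)·log₂(Q(1)/P(1)) = 0.25·log₂(0.25/0.5473) = -0.28260
  Q(2)·log₂(Q(2)/P(2)) = 0.25·log₂(0.25/0.1282) = 0.24088
  Q(3)·log₂(Q(3)/P(3)) = 0.25·log₂(0.25/0.0832) = 0.39682
  Q(4)·log₂(Q(4)/P(4)) = 0.25·log₂(0.25/0.2413) = 0.01278

D_KL(Q||P) = -0.28260 + 0.24088 + 0.39682 + 0.01278 = 0.36788 ≈ 0.3679 bits

These are NOT equal (difference: 0.0171 bits). KL divergence is asymmetric: D_KL(P||Q) ≠ D_KL(Q||P) in general.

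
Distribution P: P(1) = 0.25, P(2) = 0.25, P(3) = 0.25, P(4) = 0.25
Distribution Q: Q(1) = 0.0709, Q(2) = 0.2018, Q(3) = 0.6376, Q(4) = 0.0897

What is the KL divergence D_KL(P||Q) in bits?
0.5638 bits

D_KL(P||Q) = Σ P(x) log₂(P(x)/Q(x))

Computing term by term:
  P(1)·log₂(P(1)/Q(1)) = 0.25·log₂(0.25/0.0709) = 0.45452
  P(2)·log₂(P(2)/Q(2)) = 0.25·log₂(0.25/0.2018) = 0.07725
  P(3)·log₂(P(3)/Q(3)) = 0.25·log₂(0.25/0.6376) = -0.33768
  P(4)·log₂(P(4)/Q(4)) = 0.25·log₂(0.25/0.0897) = 0.36969

D_KL(P||Q) = 0.45452 + 0.07725 - 0.33768 + 0.36969 = 0.56378 ≈ 0.5638 bits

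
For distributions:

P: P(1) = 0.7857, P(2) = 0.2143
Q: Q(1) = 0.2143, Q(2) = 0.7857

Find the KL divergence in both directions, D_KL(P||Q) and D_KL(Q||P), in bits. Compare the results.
D_KL(P||Q) = 1.0710 bits, D_KL(Q||P) = 1.0710 bits. The two directions give exactly the same value for this pair.

D_KL(P||Q) = Σ P(x) log₂(P(x)/Q(x))

Computing term by term:
  P(1)·log₂(P(1)/Q(1)) = 0.7857·log₂(0.7857/0.2143) = 1.47267
  P(2)·log₂(P(2)/Q(2)) = 0.2143·log₂(0.2143/0.7857) = -0.40167

D_KL(P||Q) = 1.47267 - 0.40167 = 1.07100 ≈ 1.0710 bits

D_KL(Q||P) = Σ Q(x) log₂(Q(x)/P(x))

Computing term by term:
  Q(1)·log₂(Q(1)/P(1)) = 0.2143·log₂(0.2143/0.7857) = -0.40167
  Q(2)·log₂(Q(2)/P(2)) = 0.7857·log₂(0.7857/0.2143) = 1.47267

D_KL(Q||P) = -0.40167 + 1.47267 = 1.07100 ≈ 1.0710 bits

These ARE equal here. Q is P with outcomes relabeled (Q(1) = P(2), Q(2) = P(1)) by a relabeling that is its own inverse, so the two sums contain exactly the same terms in a different order. This is a special case — KL divergence is not symmetric in general: D_KL(P||Q) ≠ D_KL(Q||P) for most P, Q.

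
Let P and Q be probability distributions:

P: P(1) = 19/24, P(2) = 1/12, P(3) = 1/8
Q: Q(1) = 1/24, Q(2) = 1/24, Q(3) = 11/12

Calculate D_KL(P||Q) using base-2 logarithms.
3.0870 bits

D_KL(P||Q) = Σ P(x) log₂(P(x)/Q(x))

Computing term by term:
  P(1)·log₂(P(1)/Q(1)) = (19/24)·log₂((19/24)/(1/24)) = 3.36294
  P(2)·log₂(P(2)/Q(2)) = (1/12)·log₂((1/12)/(1/24)) = 0.08333
  P(3)·log₂(P(3)/Q(3)) = (1/8)·log₂((1/8)/(11/12)) = -0.35931

D_KL(P||Q) = 3.36294 + 0.08333 - 0.35931 = 3.08696 ≈ 3.0870 bits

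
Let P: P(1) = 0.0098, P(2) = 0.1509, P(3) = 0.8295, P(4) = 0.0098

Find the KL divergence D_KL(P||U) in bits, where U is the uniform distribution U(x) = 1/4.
1.2338 bits

U(i) = 1/4 for all i

D_KL(P||U) = Σ P(x) log₂(P(x) / (1/4))
           = Σ P(x) log₂(P(x)) + log₂(4)
           = log₂(4) - H(P)

H(P) = -Σ P(x) log₂(P(x)):
  -P(1)·log₂(P(1)) = -(0.0098)·log₂(0.0098) = 0.06540
  -P(2)·log₂(P(2)) = -(0.1509)·log₂(0.1509) = 0.41171
  -P(3)·log₂(P(3)) = -(0.8295)·log₂(0.8295) = 0.22370
  -P(4)·log₂(P(4)) = -(0.0098)·log₂(0.0098) = 0.06540
H(P) = 0.06540 + 0.41171 + 0.22370 + 0.06540 = 0.76621 bits

log₂(4) = 2.00000 bits

D_KL(P||U) = 2.00000 - 0.76621 = 1.23379 ≈ 1.2338 bits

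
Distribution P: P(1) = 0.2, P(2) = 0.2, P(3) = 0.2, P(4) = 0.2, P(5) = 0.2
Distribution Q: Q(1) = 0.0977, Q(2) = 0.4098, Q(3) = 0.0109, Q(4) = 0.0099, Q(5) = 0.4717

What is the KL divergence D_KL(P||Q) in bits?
1.4590 bits

D_KL(P||Q) = Σ P(x) log₂(P(x)/Q(x))

Computing term by term:
  P(1)·log₂(P(1)/Q(1)) = 0.2·log₂(0.2/0.0977) = 0.20671
  P(2)·log₂(P(2)/Q(2)) = 0.2·log₂(0.2/0.4098) = -0.20698
  P(3)·log₂(P(3)/Q(3)) = 0.2·log₂(0.2/0.0109) = 0.83952
  P(4)·log₂(P(4)/Q(4)) = 0.2·log₂(0.2/0.0099) = 0.86729
  P(5)·log₂(P(5)/Q(5)) = 0.2·log₂(0.2/0.4717) = -0.24757

D_KL(P||Q) = 0.20671 - 0.20698 + 0.83952 + 0.86729 - 0.24757 = 1.45897 ≈ 1.4590 bits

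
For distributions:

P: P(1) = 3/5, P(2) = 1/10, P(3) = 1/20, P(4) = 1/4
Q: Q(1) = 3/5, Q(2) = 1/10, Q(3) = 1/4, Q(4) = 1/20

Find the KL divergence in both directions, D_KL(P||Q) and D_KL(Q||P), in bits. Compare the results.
D_KL(P||Q) = 0.4644 bits, D_KL(Q||P) = 0.4644 bits. The two directions give exactly the same value for this pair.

D_KL(P||Q) = Σ P(x) log₂(P(x)/Q(x))

Computing term by term:
  P(1)·log₂(P(1)/Q(1)) = (3/5)·log₂((3/5)/(3/5)) = 0.00000
  P(2)·log₂(P(2)/Q(2)) = (1/10)·log₂((1/10)/(1/10)) = 0.00000
  P(3)·log₂(P(3)/Q(3)) = (1/20)·log₂((1/20)/(1/4)) = -0.11610
  P(4)·log₂(P(4)/Q(4)) = (1/4)·log₂((1/4)/(1/20)) = 0.58048

D_KL(P||Q) = 0.00000 + 0.00000 - 0.11610 + 0.58048 = 0.46438 ≈ 0.4644 bits

D_KL(Q||P) = Σ Q(x) log₂(Q(x)/P(x))

Computing term by term:
  Q(1)·log₂(Q(1)/P(1)) = (3/5)·log₂((3/5)/(3/5)) = 0.00000
  Q(2)·log₂(Q(2)/P(2)) = (1/10)·log₂((1/10)/(1/10)) = 0.00000
  Q(3)·log₂(Q(3)/P(3)) = (1/4)·log₂((1/4)/(1/20)) = 0.58048
  Q(4)·log₂(Q(4)/P(4)) = (1/20)·log₂((1/20)/(1/4)) = -0.11610

D_KL(Q||P) = 0.00000 + 0.00000 + 0.58048 - 0.11610 = 0.46438 ≈ 0.4644 bits

These ARE equal here. Q is P with outcomes relabeled (Q(3) = P(4), Q(4) = P(3)) by a relabeling that is its own inverse, so the two sums contain exactly the same terms in a different order. This is a special case — KL divergence is not symmetric in general: D_KL(P||Q) ≠ D_KL(Q||P) for most P, Q.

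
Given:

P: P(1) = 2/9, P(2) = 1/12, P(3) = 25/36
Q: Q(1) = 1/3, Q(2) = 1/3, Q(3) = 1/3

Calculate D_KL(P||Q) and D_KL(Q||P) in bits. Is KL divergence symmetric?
D_KL(P||Q) = 0.4387 bits, D_KL(Q||P) = 0.5087 bits. No, KL divergence is not symmetric.

D_KL(P||Q) = Σ P(x) log₂(P(x)/Q(x))

Computing term by term:
  P(1)·log₂(P(1)/Q(1)) = (2/9)·log₂((2/9)/(1/3)) = -0.12999
  P(2)·log₂(P(2)/Q(2)) = (1/12)·log₂((1/12)/(1/3)) = -0.16667
  P(3)·log₂(P(3)/Q(3)) = (25/36)·log₂((25/36)/(1/3)) = 0.73534

D_KL(P||Q) = -0.12999 - 0.16667 + 0.73534 = 0.43868 ≈ 0.4387 bits

D_KL(Q||P) = Σ Q(x) log₂(Q(x)/P(x))

Computing term by term:
  Q(1)·log₂(Q(1)/P(1)) = (1/3)·log₂((1/3)/(2/9)) = 0.19499
  Q(2)·log₂(Q(2)/P(2)) = (1/3)·log₂((1/3)/(1/12)) = 0.66667
  Q(3)·log₂(Q(3)/P(3)) = (1/3)·log₂((1/3)/(25/36)) = -0.35296

D_KL(Q||P) = 0.19499 + 0.66667 - 0.35296 = 0.50870 ≈ 0.5087 bits

These are NOT equal (difference: 0.0700 bits). KL divergence is asymmetric: D_KL(P||Q) ≠ D_KL(Q||P) in general.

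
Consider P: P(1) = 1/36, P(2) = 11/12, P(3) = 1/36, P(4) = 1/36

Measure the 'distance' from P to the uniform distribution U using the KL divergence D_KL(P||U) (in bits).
1.4541 bits

U(i) = 1/4 for all i

D_KL(P||U) = Σ P(x) log₂(P(x) / (1/4))
           = Σ P(x) log₂(P(x)) + log₂(4)
           = log₂(4) - H(P)

H(P) = -Σ P(x) log₂(P(x)):
  -P(1)·log₂(P(1)) = -(1/36)·log₂(1/36) = 0.14361
  -P(2)·log₂(P(2)) = -(11/12)·log₂(11/12) = 0.11507
  -P(3)·log₂(P(3)) = -(1/36)·log₂(1/36) = 0.14361
  -P(4)·log₂(P(4)) = -(1/36)·log₂(1/36) = 0.14361
H(P) = 0.14361 + 0.11507 + 0.14361 + 0.14361 = 0.54590 bits

log₂(4) = 2.00000 bits

D_KL(P||U) = 2.00000 - 0.54590 = 1.45410 ≈ 1.4541 bits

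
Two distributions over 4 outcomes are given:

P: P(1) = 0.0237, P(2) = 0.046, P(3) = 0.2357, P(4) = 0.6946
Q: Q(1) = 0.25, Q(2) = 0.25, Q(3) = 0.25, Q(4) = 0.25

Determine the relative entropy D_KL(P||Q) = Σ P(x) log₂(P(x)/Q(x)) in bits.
0.8111 bits

D_KL(P||Q) = Σ P(x) log₂(P(x)/Q(x))

Computing term by term:
  P(1)·log₂(P(1)/Q(1)) = 0.0237·log₂(0.0237/0.25) = -0.08056
  P(2)·log₂(P(2)/Q(2)) = 0.046·log₂(0.046/0.25) = -0.11234
  P(3)·log₂(P(3)/Q(3)) = 0.2357·log₂(0.2357/0.25) = -0.02003
  P(4)·log₂(P(4)/Q(4)) = 0.6946·log₂(0.6946/0.25) = 1.02402

D_KL(P||Q) = -0.08056 - 0.11234 - 0.02003 + 1.02402 = 0.81109 ≈ 0.8111 bits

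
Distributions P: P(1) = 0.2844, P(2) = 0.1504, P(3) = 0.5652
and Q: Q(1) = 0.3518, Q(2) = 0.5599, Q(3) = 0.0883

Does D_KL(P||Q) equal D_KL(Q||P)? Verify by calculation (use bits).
D_KL(P||Q) = 1.1413 bits, D_KL(Q||P) = 0.9332 bits. No — D_KL(P||Q) ≠ D_KL(Q||P) for this pair.

D_KL(P||Q) = Σ P(x) log₂(P(x)/Q(x))

Computing term by term:
  P(1)·log₂(P(1)/Q(1)) = 0.2844·log₂(0.2844/0.3518) = -0.08726
  P(2)·log₂(P(2)/Q(2)) = 0.1504·log₂(0.1504/0.5599) = -0.28521
  P(3)·log₂(P(3)/Q(3)) = 0.5652·log₂(0.5652/0.0883) = 1.51376

D_KL(P||Q) = -0.08726 - 0.28521 + 1.51376 = 1.14129 ≈ 1.1413 bits

D_KL(Q||P) = Σ Q(x) log₂(Q(x)/P(x))

Computing term by term:
  Q(1)·log₂(Q(1)/P(1)) = 0.3518·log₂(0.3518/0.2844) = 0.10794
  Q(2)·log₂(Q(2)/P(2)) = 0.5599·log₂(0.5599/0.1504) = 1.06177
  Q(3)·log₂(Q(3)/P(3)) = 0.0883·log₂(0.0883/0.5652) = -0.23649

D_KL(Q||P) = 0.10794 + 1.06177 - 0.23649 = 0.93322 ≈ 0.9332 bits

These are NOT equal (difference: 0.2081 bits). KL divergence is asymmetric: D_KL(P||Q) ≠ D_KL(Q||P) in general.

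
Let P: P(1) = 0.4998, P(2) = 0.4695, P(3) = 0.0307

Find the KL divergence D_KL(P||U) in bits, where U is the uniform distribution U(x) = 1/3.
0.4185 bits

U(i) = 1/3 for all i

D_KL(P||U) = Σ P(x) log₂(P(x) / (1/3))
           = Σ P(x) log₂(P(x)) + log₂(3)
           = log₂(3) - H(P)

H(P) = -Σ P(x) log₂(P(x)):
  -P(1)·log₂(P(1)) = -(0.4998)·log₂(0.4998) = 0.50009
  -P(2)·log₂(P(2)) = -(0.4695)·log₂(0.4695) = 0.51213
  -P(3)·log₂(P(3)) = -(0.0307)·log₂(0.0307) = 0.15429
H(P) = 0.50009 + 0.51213 + 0.15429 = 1.16651 bits

log₂(3) = 1.58496 bits

D_KL(P||U) = 1.58496 - 1.16651 = 0.41845 ≈ 0.4185 bits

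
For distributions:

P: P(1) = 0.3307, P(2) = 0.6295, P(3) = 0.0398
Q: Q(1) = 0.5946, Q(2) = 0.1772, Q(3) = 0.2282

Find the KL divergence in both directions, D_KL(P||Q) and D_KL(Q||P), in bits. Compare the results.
D_KL(P||Q) = 0.7711 bits, D_KL(Q||P) = 0.7541 bits. D_KL(P||Q) is larger than D_KL(Q||P) by 0.0170 bits; the two directions differ.

D_KL(P||Q) = Σ P(x) log₂(P(x)/Q(x))

Computing term by term:
  P(1)·log₂(P(1)/Q(1)) = 0.3307·log₂(0.3307/0.5946) = -0.27990
  P(2)·log₂(P(2)/Q(2)) = 0.6295·log₂(0.6295/0.1772) = 1.15125
  P(3)·log₂(P(3)/Q(3)) = 0.0398·log₂(0.0398/0.2282) = -0.10027

D_KL(P||Q) = -0.27990 + 1.15125 - 0.10027 = 0.77108 ≈ 0.7711 bits

D_KL(Q||P) = Σ Q(x) log₂(Q(x)/P(x))

Computing term by term:
  Q(1)·log₂(Q(1)/P(1)) = 0.5946·log₂(0.5946/0.3307) = 0.50327
  Q(2)·log₂(Q(2)/P(2)) = 0.1772·log₂(0.1772/0.6295) = -0.32407
  Q(3)·log₂(Q(3)/P(3)) = 0.2282·log₂(0.2282/0.0398) = 0.57494

D_KL(Q||P) = 0.50327 - 0.32407 + 0.57494 = 0.75414 ≈ 0.7541 bits

These are NOT equal (difference: 0.0170 bits). KL divergence is asymmetric: D_KL(P||Q) ≠ D_KL(Q||P) in general.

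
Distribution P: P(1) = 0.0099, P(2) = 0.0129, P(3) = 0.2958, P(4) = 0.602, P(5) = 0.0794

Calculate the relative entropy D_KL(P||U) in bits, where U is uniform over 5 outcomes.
0.9243 bits

U(i) = 1/5 for all i

D_KL(P||U) = Σ P(x) log₂(P(x) / (1/5))
           = Σ P(x) log₂(P(x)) + log₂(5)
           = log₂(5) - H(P)

H(P) = -Σ P(x) log₂(P(x)):
  -P(1)·log₂(P(1)) = -(0.0099)·log₂(0.0099) = 0.06592
  -P(2)·log₂(P(2)) = -(0.0129)·log₂(0.0129) = 0.08097
  -P(3)·log₂(P(3)) = -(0.2958)·log₂(0.2958) = 0.51981
  -P(4)·log₂(P(4)) = -(0.602)·log₂(0.602) = 0.44076
  -P(5)·log₂(P(5)) = -(0.0794)·log₂(0.0794) = 0.29018
H(P) = 0.06592 + 0.08097 + 0.51981 + 0.44076 + 0.29018 = 1.39764 bits

log₂(5) = 2.32193 bits

D_KL(P||U) = 2.32193 - 1.39764 = 0.92429 ≈ 0.9243 bits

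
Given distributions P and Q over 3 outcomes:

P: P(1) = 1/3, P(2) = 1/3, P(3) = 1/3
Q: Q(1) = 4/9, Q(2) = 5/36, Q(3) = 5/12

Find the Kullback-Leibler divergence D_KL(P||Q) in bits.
0.1754 bits

D_KL(P||Q) = Σ P(x) log₂(P(x)/Q(x))

Computing term by term:
  P(1)·log₂(P(1)/Q(1)) = (1/3)·log₂((1/3)/(4/9)) = -0.13835
  P(2)·log₂(P(2)/Q(2)) = (1/3)·log₂((1/3)/(5/36)) = 0.42101
  P(3)·log₂(P(3)/Q(3)) = (1/3)·log₂((1/3)/(5/12)) = -0.10731

D_KL(P||Q) = -0.13835 + 0.42101 - 0.10731 = 0.17535 ≈ 0.1754 bits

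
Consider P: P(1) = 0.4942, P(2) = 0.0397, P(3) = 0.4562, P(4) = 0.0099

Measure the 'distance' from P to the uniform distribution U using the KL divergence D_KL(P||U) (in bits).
0.7302 bits

U(i) = 1/4 for all i

D_KL(P||U) = Σ P(x) log₂(P(x) / (1/4))
           = Σ P(x) log₂(P(x)) + log₂(4)
           = log₂(4) - H(P)

H(P) = -Σ P(x) log₂(P(x)):
  -P(1)·log₂(P(1)) = -(0.4942)·log₂(0.4942) = 0.50252
  -P(2)·log₂(P(2)) = -(0.0397)·log₂(0.0397) = 0.18479
  -P(3)·log₂(P(3)) = -(0.4562)·log₂(0.4562) = 0.51654
  -P(4)·log₂(P(4)) = -(0.0099)·log₂(0.0099) = 0.06592
H(P) = 0.50252 + 0.18479 + 0.51654 + 0.06592 = 1.26977 bits

log₂(4) = 2.00000 bits

D_KL(P||U) = 2.00000 - 1.26977 = 0.73023 ≈ 0.7302 bits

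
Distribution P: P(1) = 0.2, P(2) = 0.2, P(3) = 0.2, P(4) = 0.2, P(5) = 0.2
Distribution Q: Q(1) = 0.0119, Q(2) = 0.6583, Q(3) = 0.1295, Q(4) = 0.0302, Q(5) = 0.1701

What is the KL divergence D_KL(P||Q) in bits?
1.1881 bits

D_KL(P||Q) = Σ P(x) log₂(P(x)/Q(x))

Computing term by term:
  P(1)·log₂(P(1)/Q(1)) = 0.2·log₂(0.2/0.0119) = 0.81419
  P(2)·log₂(P(2)/Q(2)) = 0.2·log₂(0.2/0.6583) = -0.34375
  P(3)·log₂(P(3)/Q(3)) = 0.2·log₂(0.2/0.1295) = 0.12541
  P(4)·log₂(P(4)/Q(4)) = 0.2·log₂(0.2/0.0302) = 0.54548
  P(5)·log₂(P(5)/Q(5)) = 0.2·log₂(0.2/0.1701) = 0.04672

D_KL(P||Q) = 0.81419 - 0.34375 + 0.12541 + 0.54548 + 0.04672 = 1.18805 ≈ 1.1881 bits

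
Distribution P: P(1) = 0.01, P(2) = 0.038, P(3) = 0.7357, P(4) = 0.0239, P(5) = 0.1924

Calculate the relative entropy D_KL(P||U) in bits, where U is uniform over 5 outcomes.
1.1642 bits

U(i) = 1/5 for all i

D_KL(P||U) = Σ P(x) log₂(P(x) / (1/5))
           = Σ P(x) log₂(P(x)) + log₂(5)
           = log₂(5) - H(P)

H(P) = -Σ P(x) log₂(P(x)):
  -P(1)·log₂(P(1)) = -(0.01)·log₂(0.01) = 0.06644
  -P(2)·log₂(P(2)) = -(0.038)·log₂(0.038) = 0.17928
  -P(3)·log₂(P(3)) = -(0.7357)·log₂(0.7357) = 0.32578
  -P(4)·log₂(P(4)) = -(0.0239)·log₂(0.0239) = 0.12875
  -P(5)·log₂(P(5)) = -(0.1924)·log₂(0.1924) = 0.45749
H(P) = 0.06644 + 0.17928 + 0.32578 + 0.12875 + 0.45749 = 1.15774 bits

log₂(5) = 2.32193 bits

D_KL(P||U) = 2.32193 - 1.15774 = 1.16419 ≈ 1.1642 bits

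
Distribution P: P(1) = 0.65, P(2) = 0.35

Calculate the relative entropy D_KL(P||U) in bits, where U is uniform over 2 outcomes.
0.0659 bits

U(i) = 1/2 for all i

D_KL(P||U) = Σ P(x) log₂(P(x) / (1/2))
           = Σ P(x) log₂(P(x)) + log₂(2)
           = log₂(2) - H(P)

H(P) = -Σ P(x) log₂(P(x)):
  -P(1)·log₂(P(1)) = -(0.65)·log₂(0.65) = 0.40397
  -P(2)·log₂(P(2)) = -(0.35)·log₂(0.35) = 0.53010
H(P) = 0.40397 + 0.53010 = 0.93407 bits

log₂(2) = 1.00000 bits

D_KL(P||U) = 1.00000 - 0.93407 = 0.06593 ≈ 0.0659 bits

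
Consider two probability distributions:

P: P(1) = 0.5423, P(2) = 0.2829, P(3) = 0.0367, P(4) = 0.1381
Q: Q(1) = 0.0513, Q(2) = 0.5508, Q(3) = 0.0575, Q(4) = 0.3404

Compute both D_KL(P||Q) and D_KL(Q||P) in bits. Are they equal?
D_KL(P||Q) = 1.3695 bits, D_KL(Q||P) = 0.8352 bits. No, they are not equal.

D_KL(P||Q) = Σ P(x) log₂(P(x)/Q(x))

Computing term by term:
  P(1)·log₂(P(1)/Q(1)) = 0.5423·log₂(0.5423/0.0513) = 1.84494
  P(2)·log₂(P(2)/Q(2)) = 0.2829·log₂(0.2829/0.5508) = -0.27193
  P(3)·log₂(P(3)/Q(3)) = 0.0367·log₂(0.0367/0.0575) = -0.02377
  P(4)·log₂(P(4)/Q(4)) = 0.1381·log₂(0.1381/0.3404) = -0.17974

D_KL(P||Q) = 1.84494 - 0.27193 - 0.02377 - 0.17974 = 1.36950 ≈ 1.3695 bits

D_KL(Q||P) = Σ Q(x) log₂(Q(x)/P(x))

Computing term by term:
  Q(1)·log₂(Q(1)/P(1)) = 0.0513·log₂(0.0513/0.5423) = -0.17453
  Q(2)·log₂(Q(2)/P(2)) = 0.5508·log₂(0.5508/0.2829) = 0.52945
  Q(3)·log₂(Q(3)/P(3)) = 0.0575·log₂(0.0575/0.0367) = 0.03725
  Q(4)·log₂(Q(4)/P(4)) = 0.3404·log₂(0.3404/0.1381) = 0.44304

D_KL(Q||P) = -0.17453 + 0.52945 + 0.03725 + 0.44304 = 0.83521 ≈ 0.8352 bits

These are NOT equal (difference: 0.5343 bits). KL divergence is asymmetric: D_KL(P||Q) ≠ D_KL(Q||P) in general.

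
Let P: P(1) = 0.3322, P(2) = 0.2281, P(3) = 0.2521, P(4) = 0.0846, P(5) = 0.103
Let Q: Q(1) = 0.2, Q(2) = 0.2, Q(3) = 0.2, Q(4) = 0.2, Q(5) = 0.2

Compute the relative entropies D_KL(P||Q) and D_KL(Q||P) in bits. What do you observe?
D_KL(P||Q) = 0.1670 bits, D_KL(Q||P) = 0.1886 bits. The two directions give different values (D_KL(Q||P) exceeds D_KL(P||Q) by 0.0216 bits): KL divergence is asymmetric.

D_KL(P||Q) = Σ P(x) log₂(P(x)/Q(x))

Computing term by term:
  P(1)·log₂(P(1)/Q(1)) = 0.3322·log₂(0.3322/0.2) = 0.24319
  P(2)·log₂(P(2)/Q(2)) = 0.2281·log₂(0.2281/0.2) = 0.04326
  P(3)·log₂(P(3)/Q(3)) = 0.2521·log₂(0.2521/0.2) = 0.08420
  P(4)·log₂(P(4)/Q(4)) = 0.0846·log₂(0.0846/0.2) = -0.10501
  P(5)·log₂(P(5)/Q(5)) = 0.103·log₂(0.103/0.2) = -0.09861

D_KL(P||Q) = 0.24319 + 0.04326 + 0.08420 - 0.10501 - 0.09861 = 0.16703 ≈ 0.1670 bits

D_KL(Q||P) = Σ Q(x) log₂(Q(x)/P(x))

Computing term by term:
  Q(1)·log₂(Q(1)/P(1)) = 0.2·log₂(0.2/0.3322) = -0.14641
  Q(2)·log₂(Q(2)/P(2)) = 0.2·log₂(0.2/0.2281) = -0.03793
  Q(3)·log₂(Q(3)/P(3)) = 0.2·log₂(0.2/0.2521) = -0.06680
  Q(4)·log₂(Q(4)/P(4)) = 0.2·log₂(0.2/0.0846) = 0.24825
  Q(5)·log₂(Q(5)/P(5)) = 0.2·log₂(0.2/0.103) = 0.19147

D_KL(Q||P) = -0.14641 - 0.03793 - 0.06680 + 0.24825 + 0.19147 = 0.18858 ≈ 0.1886 bits

These are NOT equal (difference: 0.0216 bits). KL divergence is asymmetric: D_KL(P||Q) ≠ D_KL(Q||P) in general.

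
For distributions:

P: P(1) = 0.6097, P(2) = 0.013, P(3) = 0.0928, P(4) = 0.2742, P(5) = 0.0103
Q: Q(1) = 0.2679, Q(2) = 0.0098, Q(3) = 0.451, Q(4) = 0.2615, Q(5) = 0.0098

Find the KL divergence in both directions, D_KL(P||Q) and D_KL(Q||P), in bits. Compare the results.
D_KL(P||Q) = 0.5365 bits, D_KL(Q||P) = 0.6883 bits. D_KL(Q||P) is larger than D_KL(P||Q) by 0.1518 bits; the two directions differ.

D_KL(P||Q) = Σ P(x) log₂(P(x)/Q(x))

Computing term by term:
  P(1)·log₂(P(1)/Q(1)) = 0.6097·log₂(0.6097/0.2679) = 0.72335
  P(2)·log₂(P(2)/Q(2)) = 0.013·log₂(0.013/0.0098) = 0.00530
  P(3)·log₂(P(3)/Q(3)) = 0.0928·log₂(0.0928/0.451) = -0.21167
  P(4)·log₂(P(4)/Q(4)) = 0.2742·log₂(0.2742/0.2615) = 0.01876
  P(5)·log₂(P(5)/Q(5)) = 0.0103·log₂(0.0103/0.0098) = 0.00074

D_KL(P||Q) = 0.72335 + 0.00530 - 0.21167 + 0.01876 + 0.00074 = 0.53648 ≈ 0.5365 bits

D_KL(Q||P) = Σ Q(x) log₂(Q(x)/P(x))

Computing term by term:
  Q(1)·log₂(Q(1)/P(1)) = 0.2679·log₂(0.2679/0.6097) = -0.31784
  Q(2)·log₂(Q(2)/P(2)) = 0.0098·log₂(0.0098/0.013) = -0.00400
  Q(3)·log₂(Q(3)/P(3)) = 0.451·log₂(0.451/0.0928) = 1.02870
  Q(4)·log₂(Q(4)/P(4)) = 0.2615·log₂(0.2615/0.2742) = -0.01789
  Q(5)·log₂(Q(5)/P(5)) = 0.0098·log₂(0.0098/0.0103) = -0.00070

D_KL(Q||P) = -0.31784 - 0.00400 + 1.02870 - 0.01789 - 0.00070 = 0.68827 ≈ 0.6883 bits

These are NOT equal (difference: 0.1518 bits). KL divergence is asymmetric: D_KL(P||Q) ≠ D_KL(Q||P) in general.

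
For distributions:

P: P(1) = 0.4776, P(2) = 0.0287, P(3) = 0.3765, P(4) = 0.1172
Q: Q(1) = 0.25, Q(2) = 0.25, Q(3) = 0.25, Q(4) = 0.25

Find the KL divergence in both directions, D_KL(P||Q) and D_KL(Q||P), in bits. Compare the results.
D_KL(P||Q) = 0.4507 bits, D_KL(Q||P) = 0.6728 bits. D_KL(Q||P) is larger than D_KL(P||Q) by 0.2221 bits; the two directions differ.

D_KL(P||Q) = Σ P(x) log₂(P(x)/Q(x))

Computing term by term:
  P(1)·log₂(P(1)/Q(1)) = 0.4776·log₂(0.4776/0.25) = 0.44602
  P(2)·log₂(P(2)/Q(2)) = 0.0287·log₂(0.0287/0.25) = -0.08962
  P(3)·log₂(P(3)/Q(3)) = 0.3765·log₂(0.3765/0.25) = 0.22241
  P(4)·log₂(P(4)/Q(4)) = 0.1172·log₂(0.1172/0.25) = -0.12809

D_KL(P||Q) = 0.44602 - 0.08962 + 0.22241 - 0.12809 = 0.45072 ≈ 0.4507 bits

D_KL(Q||P) = Σ Q(x) log₂(Q(x)/P(x))

Computing term by term:
  Q(1)·log₂(Q(1)/P(1)) = 0.25·log₂(0.25/0.4776) = -0.23347
  Q(2)·log₂(Q(2)/P(2)) = 0.25·log₂(0.25/0.0287) = 0.78070
  Q(3)·log₂(Q(3)/P(3)) = 0.25·log₂(0.25/0.3765) = -0.14768
  Q(4)·log₂(Q(4)/P(4)) = 0.25·log₂(0.25/0.1172) = 0.27324

D_KL(Q||P) = -0.23347 + 0.78070 - 0.14768 + 0.27324 = 0.67279 ≈ 0.6728 bits

These are NOT equal (difference: 0.2221 bits). KL divergence is asymmetric: D_KL(P||Q) ≠ D_KL(Q||P) in general.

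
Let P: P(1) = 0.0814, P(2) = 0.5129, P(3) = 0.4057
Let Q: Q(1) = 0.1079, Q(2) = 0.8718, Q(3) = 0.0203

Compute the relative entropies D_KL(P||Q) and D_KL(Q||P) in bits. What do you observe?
D_KL(P||Q) = 1.3273 bits, D_KL(Q||P) = 0.6234 bits. The two directions give different values (D_KL(P||Q) exceeds D_KL(Q||P) by 0.7039 bits): KL divergence is asymmetric.

D_KL(P||Q) = Σ P(x) log₂(P(x)/Q(x))

Computing term by term:
  P(1)·log₂(P(1)/Q(1)) = 0.0814·log₂(0.0814/0.1079) = -0.03310
  P(2)·log₂(P(2)/Q(2)) = 0.5129·log₂(0.5129/0.8718) = -0.39253
  P(3)·log₂(P(3)/Q(3)) = 0.4057·log₂(0.4057/0.0203) = 1.75297

D_KL(P||Q) = -0.03310 - 0.39253 + 1.75297 = 1.32734 ≈ 1.3273 bits

D_KL(Q||P) = Σ Q(x) log₂(Q(x)/P(x))

Computing term by term:
  Q(1)·log₂(Q(1)/P(1)) = 0.1079·log₂(0.1079/0.0814) = 0.04387
  Q(2)·log₂(Q(2)/P(2)) = 0.8718·log₂(0.8718/0.5129) = 0.66721
  Q(3)·log₂(Q(3)/P(3)) = 0.0203·log₂(0.0203/0.4057) = -0.08771

D_KL(Q||P) = 0.04387 + 0.66721 - 0.08771 = 0.62337 ≈ 0.6234 bits

These are NOT equal (difference: 0.7039 bits). KL divergence is asymmetric: D_KL(P||Q) ≠ D_KL(Q||P) in general.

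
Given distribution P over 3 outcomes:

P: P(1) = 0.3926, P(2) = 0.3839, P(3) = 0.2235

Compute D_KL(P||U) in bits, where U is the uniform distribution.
0.0420 bits

U(i) = 1/3 for all i

D_KL(P||U) = Σ P(x) log₂(P(x) / (1/3))
           = Σ P(x) log₂(P(x)) + log₂(3)
           = log₂(3) - H(P)

H(P) = -Σ P(x) log₂(P(x)):
  -P(1)·log₂(P(1)) = -(0.3926)·log₂(0.3926) = 0.52957
  -P(2)·log₂(P(2)) = -(0.3839)·log₂(0.3839) = 0.53024
  -P(3)·log₂(P(3)) = -(0.2235)·log₂(0.2235) = 0.48313
H(P) = 0.52957 + 0.53024 + 0.48313 = 1.54294 bits

log₂(3) = 1.58496 bits

D_KL(P||U) = 1.58496 - 1.54294 = 0.04202 ≈ 0.0420 bits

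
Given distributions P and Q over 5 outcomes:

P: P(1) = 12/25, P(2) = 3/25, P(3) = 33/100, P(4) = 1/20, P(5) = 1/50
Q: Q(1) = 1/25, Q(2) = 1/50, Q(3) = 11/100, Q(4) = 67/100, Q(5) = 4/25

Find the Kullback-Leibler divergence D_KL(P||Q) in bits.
2.3068 bits

D_KL(P||Q) = Σ P(x) log₂(P(x)/Q(x))

Computing term by term:
  P(1)·log₂(P(1)/Q(1)) = (12/25)·log₂((12/25)/(1/25)) = 1.72078
  P(2)·log₂(P(2)/Q(2)) = (3/25)·log₂((3/25)/(1/50)) = 0.31020
  P(3)·log₂(P(3)/Q(3)) = (33/100)·log₂((33/100)/(11/100)) = 0.52304
  P(4)·log₂(P(4)/Q(4)) = (1/20)·log₂((1/20)/(67/100)) = -0.18721
  P(5)·log₂(P(5)/Q(5)) = (1/50)·log₂((1/50)/(4/25)) = -0.06000

D_KL(P||Q) = 1.72078 + 0.31020 + 0.52304 - 0.18721 - 0.06000 = 2.30681 ≈ 2.3068 bits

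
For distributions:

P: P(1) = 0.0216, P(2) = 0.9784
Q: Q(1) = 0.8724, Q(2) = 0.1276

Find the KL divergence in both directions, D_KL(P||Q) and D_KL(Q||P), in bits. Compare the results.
D_KL(P||Q) = 2.7601 bits, D_KL(Q||P) = 4.2800 bits. D_KL(Q||P) is larger than D_KL(P||Q) by 1.5199 bits; the two directions differ.

D_KL(P||Q) = Σ P(x) log₂(P(x)/Q(x))

Computing term by term:
  P(1)·log₂(P(1)/Q(1)) = 0.0216·log₂(0.0216/0.8724) = -0.11526
  P(2)·log₂(P(2)/Q(2)) = 0.9784·log₂(0.9784/0.1276) = 2.87532

D_KL(P||Q) = -0.11526 + 2.87532 = 2.76006 ≈ 2.7601 bits

D_KL(Q||P) = Σ Q(x) log₂(Q(x)/P(x))

Computing term by term:
  Q(1)·log₂(Q(1)/P(1)) = 0.8724·log₂(0.8724/0.0216) = 4.65503
  Q(2)·log₂(Q(2)/P(2)) = 0.1276·log₂(0.1276/0.9784) = -0.37499

D_KL(Q||P) = 4.65503 - 0.37499 = 4.28004 ≈ 4.2800 bits

These are NOT equal (difference: 1.5199 bits). KL divergence is asymmetric: D_KL(P||Q) ≠ D_KL(Q||P) in general.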